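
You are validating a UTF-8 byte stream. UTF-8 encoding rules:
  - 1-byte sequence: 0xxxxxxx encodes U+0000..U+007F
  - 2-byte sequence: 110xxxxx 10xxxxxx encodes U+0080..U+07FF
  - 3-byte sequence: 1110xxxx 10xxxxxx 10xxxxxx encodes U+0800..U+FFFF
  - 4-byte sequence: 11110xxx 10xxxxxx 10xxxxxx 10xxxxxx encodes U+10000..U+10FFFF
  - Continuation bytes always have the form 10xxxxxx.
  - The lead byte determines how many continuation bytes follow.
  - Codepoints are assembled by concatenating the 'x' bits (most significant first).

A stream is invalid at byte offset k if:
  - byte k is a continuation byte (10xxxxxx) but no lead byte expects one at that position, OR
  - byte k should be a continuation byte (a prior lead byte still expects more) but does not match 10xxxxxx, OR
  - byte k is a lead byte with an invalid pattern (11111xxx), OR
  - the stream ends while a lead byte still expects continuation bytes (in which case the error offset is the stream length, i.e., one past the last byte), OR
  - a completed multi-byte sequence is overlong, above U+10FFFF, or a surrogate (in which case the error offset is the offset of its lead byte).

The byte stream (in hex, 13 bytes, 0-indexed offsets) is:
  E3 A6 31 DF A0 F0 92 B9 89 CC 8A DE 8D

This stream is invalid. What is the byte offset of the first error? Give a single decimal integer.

Answer: 2

Derivation:
Byte[0]=E3: 3-byte lead, need 2 cont bytes. acc=0x3
Byte[1]=A6: continuation. acc=(acc<<6)|0x26=0xE6
Byte[2]=31: expected 10xxxxxx continuation. INVALID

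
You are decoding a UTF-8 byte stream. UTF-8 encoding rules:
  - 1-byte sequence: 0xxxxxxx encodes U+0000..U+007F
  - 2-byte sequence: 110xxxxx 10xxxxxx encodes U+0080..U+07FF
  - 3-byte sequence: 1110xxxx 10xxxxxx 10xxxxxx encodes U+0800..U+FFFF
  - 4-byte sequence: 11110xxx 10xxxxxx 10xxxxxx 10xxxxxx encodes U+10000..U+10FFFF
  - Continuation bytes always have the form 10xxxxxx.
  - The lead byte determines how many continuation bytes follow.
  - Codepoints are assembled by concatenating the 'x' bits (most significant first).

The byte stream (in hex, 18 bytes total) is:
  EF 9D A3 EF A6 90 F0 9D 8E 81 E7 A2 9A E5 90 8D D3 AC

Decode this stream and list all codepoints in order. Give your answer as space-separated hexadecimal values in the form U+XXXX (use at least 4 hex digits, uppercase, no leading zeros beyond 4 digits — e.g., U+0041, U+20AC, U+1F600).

Answer: U+F763 U+F990 U+1D381 U+789A U+540D U+04EC

Derivation:
Byte[0]=EF: 3-byte lead, need 2 cont bytes. acc=0xF
Byte[1]=9D: continuation. acc=(acc<<6)|0x1D=0x3DD
Byte[2]=A3: continuation. acc=(acc<<6)|0x23=0xF763
Completed: cp=U+F763 (starts at byte 0)
Byte[3]=EF: 3-byte lead, need 2 cont bytes. acc=0xF
Byte[4]=A6: continuation. acc=(acc<<6)|0x26=0x3E6
Byte[5]=90: continuation. acc=(acc<<6)|0x10=0xF990
Completed: cp=U+F990 (starts at byte 3)
Byte[6]=F0: 4-byte lead, need 3 cont bytes. acc=0x0
Byte[7]=9D: continuation. acc=(acc<<6)|0x1D=0x1D
Byte[8]=8E: continuation. acc=(acc<<6)|0x0E=0x74E
Byte[9]=81: continuation. acc=(acc<<6)|0x01=0x1D381
Completed: cp=U+1D381 (starts at byte 6)
Byte[10]=E7: 3-byte lead, need 2 cont bytes. acc=0x7
Byte[11]=A2: continuation. acc=(acc<<6)|0x22=0x1E2
Byte[12]=9A: continuation. acc=(acc<<6)|0x1A=0x789A
Completed: cp=U+789A (starts at byte 10)
Byte[13]=E5: 3-byte lead, need 2 cont bytes. acc=0x5
Byte[14]=90: continuation. acc=(acc<<6)|0x10=0x150
Byte[15]=8D: continuation. acc=(acc<<6)|0x0D=0x540D
Completed: cp=U+540D (starts at byte 13)
Byte[16]=D3: 2-byte lead, need 1 cont bytes. acc=0x13
Byte[17]=AC: continuation. acc=(acc<<6)|0x2C=0x4EC
Completed: cp=U+04EC (starts at byte 16)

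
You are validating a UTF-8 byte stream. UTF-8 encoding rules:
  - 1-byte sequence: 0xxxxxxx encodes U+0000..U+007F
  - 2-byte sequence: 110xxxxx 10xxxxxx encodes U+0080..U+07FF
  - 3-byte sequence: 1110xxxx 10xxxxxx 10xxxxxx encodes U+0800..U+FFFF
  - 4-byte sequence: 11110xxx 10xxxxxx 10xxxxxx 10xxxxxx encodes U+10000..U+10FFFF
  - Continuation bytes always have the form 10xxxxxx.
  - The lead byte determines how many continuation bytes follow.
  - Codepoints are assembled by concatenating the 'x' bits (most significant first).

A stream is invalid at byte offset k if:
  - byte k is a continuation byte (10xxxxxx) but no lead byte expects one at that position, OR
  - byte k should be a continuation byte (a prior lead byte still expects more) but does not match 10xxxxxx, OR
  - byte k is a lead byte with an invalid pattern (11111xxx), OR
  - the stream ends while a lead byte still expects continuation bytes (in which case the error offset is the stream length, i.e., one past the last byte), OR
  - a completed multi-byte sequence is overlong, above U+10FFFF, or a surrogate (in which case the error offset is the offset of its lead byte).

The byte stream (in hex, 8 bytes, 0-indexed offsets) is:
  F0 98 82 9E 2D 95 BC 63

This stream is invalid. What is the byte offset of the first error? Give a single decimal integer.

Answer: 5

Derivation:
Byte[0]=F0: 4-byte lead, need 3 cont bytes. acc=0x0
Byte[1]=98: continuation. acc=(acc<<6)|0x18=0x18
Byte[2]=82: continuation. acc=(acc<<6)|0x02=0x602
Byte[3]=9E: continuation. acc=(acc<<6)|0x1E=0x1809E
Completed: cp=U+1809E (starts at byte 0)
Byte[4]=2D: 1-byte ASCII. cp=U+002D
Byte[5]=95: INVALID lead byte (not 0xxx/110x/1110/11110)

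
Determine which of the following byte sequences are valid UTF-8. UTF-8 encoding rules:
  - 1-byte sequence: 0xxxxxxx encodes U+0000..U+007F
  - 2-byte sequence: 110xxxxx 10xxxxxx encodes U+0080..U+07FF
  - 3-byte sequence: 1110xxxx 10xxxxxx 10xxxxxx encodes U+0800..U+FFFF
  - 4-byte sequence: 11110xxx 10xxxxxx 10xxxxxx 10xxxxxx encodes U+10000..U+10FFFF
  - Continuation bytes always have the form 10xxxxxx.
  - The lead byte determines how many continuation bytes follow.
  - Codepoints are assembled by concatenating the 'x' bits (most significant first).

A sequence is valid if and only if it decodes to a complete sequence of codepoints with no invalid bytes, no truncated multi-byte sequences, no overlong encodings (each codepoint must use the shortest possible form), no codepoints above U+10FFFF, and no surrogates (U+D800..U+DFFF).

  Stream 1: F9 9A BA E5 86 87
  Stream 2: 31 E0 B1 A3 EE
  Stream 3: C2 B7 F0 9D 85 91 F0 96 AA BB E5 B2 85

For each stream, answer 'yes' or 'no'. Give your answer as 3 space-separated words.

Answer: no no yes

Derivation:
Stream 1: error at byte offset 0. INVALID
Stream 2: error at byte offset 5. INVALID
Stream 3: decodes cleanly. VALID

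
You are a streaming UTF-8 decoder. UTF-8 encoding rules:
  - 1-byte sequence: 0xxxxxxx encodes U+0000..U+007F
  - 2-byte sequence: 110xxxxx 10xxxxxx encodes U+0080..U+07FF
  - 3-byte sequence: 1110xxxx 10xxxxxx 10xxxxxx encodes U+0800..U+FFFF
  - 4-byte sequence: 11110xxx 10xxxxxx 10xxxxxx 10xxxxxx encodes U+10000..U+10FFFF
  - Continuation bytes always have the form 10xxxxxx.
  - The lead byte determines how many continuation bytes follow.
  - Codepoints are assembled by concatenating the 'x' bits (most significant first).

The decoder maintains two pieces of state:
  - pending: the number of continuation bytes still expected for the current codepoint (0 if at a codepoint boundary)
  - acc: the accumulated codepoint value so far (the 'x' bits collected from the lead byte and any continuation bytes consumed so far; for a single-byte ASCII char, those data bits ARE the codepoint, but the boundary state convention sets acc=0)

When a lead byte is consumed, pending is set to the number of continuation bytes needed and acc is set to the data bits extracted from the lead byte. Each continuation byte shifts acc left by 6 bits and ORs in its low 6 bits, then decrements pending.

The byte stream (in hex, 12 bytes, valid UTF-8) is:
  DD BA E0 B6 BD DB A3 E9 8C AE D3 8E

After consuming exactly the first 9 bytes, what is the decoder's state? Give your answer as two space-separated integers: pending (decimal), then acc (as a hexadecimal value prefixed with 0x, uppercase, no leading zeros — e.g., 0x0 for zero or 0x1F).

Byte[0]=DD: 2-byte lead. pending=1, acc=0x1D
Byte[1]=BA: continuation. acc=(acc<<6)|0x3A=0x77A, pending=0
Byte[2]=E0: 3-byte lead. pending=2, acc=0x0
Byte[3]=B6: continuation. acc=(acc<<6)|0x36=0x36, pending=1
Byte[4]=BD: continuation. acc=(acc<<6)|0x3D=0xDBD, pending=0
Byte[5]=DB: 2-byte lead. pending=1, acc=0x1B
Byte[6]=A3: continuation. acc=(acc<<6)|0x23=0x6E3, pending=0
Byte[7]=E9: 3-byte lead. pending=2, acc=0x9
Byte[8]=8C: continuation. acc=(acc<<6)|0x0C=0x24C, pending=1

Answer: 1 0x24C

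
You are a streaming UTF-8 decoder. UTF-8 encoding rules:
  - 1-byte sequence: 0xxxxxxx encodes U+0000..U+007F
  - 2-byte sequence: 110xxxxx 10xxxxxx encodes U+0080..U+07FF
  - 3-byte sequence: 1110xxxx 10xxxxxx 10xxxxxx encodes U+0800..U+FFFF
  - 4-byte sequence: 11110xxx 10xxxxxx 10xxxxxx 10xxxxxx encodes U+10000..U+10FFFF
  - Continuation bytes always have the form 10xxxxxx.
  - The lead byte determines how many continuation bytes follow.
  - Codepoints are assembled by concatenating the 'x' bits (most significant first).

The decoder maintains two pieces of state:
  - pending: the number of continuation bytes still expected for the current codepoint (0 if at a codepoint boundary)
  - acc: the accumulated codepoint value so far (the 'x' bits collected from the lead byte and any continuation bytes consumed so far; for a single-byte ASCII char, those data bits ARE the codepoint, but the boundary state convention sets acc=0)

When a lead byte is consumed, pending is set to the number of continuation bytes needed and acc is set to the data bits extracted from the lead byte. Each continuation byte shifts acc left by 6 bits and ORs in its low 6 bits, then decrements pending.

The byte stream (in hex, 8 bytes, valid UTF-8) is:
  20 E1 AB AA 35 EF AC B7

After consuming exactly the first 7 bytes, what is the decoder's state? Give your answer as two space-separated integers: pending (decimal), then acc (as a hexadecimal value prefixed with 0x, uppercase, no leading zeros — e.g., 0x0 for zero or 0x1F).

Byte[0]=20: 1-byte. pending=0, acc=0x0
Byte[1]=E1: 3-byte lead. pending=2, acc=0x1
Byte[2]=AB: continuation. acc=(acc<<6)|0x2B=0x6B, pending=1
Byte[3]=AA: continuation. acc=(acc<<6)|0x2A=0x1AEA, pending=0
Byte[4]=35: 1-byte. pending=0, acc=0x0
Byte[5]=EF: 3-byte lead. pending=2, acc=0xF
Byte[6]=AC: continuation. acc=(acc<<6)|0x2C=0x3EC, pending=1

Answer: 1 0x3EC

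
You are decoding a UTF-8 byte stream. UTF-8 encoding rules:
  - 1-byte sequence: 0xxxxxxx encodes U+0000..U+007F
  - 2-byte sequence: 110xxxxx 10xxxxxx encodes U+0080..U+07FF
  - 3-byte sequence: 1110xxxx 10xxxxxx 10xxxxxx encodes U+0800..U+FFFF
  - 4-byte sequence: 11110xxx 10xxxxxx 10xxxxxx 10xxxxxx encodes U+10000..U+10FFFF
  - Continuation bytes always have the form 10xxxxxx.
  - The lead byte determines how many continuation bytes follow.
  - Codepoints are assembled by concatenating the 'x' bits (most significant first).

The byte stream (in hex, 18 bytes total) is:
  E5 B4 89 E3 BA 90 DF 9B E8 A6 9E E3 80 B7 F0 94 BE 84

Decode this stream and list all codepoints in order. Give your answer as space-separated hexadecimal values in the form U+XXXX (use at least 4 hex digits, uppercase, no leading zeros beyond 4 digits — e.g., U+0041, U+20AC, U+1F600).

Answer: U+5D09 U+3E90 U+07DB U+899E U+3037 U+14F84

Derivation:
Byte[0]=E5: 3-byte lead, need 2 cont bytes. acc=0x5
Byte[1]=B4: continuation. acc=(acc<<6)|0x34=0x174
Byte[2]=89: continuation. acc=(acc<<6)|0x09=0x5D09
Completed: cp=U+5D09 (starts at byte 0)
Byte[3]=E3: 3-byte lead, need 2 cont bytes. acc=0x3
Byte[4]=BA: continuation. acc=(acc<<6)|0x3A=0xFA
Byte[5]=90: continuation. acc=(acc<<6)|0x10=0x3E90
Completed: cp=U+3E90 (starts at byte 3)
Byte[6]=DF: 2-byte lead, need 1 cont bytes. acc=0x1F
Byte[7]=9B: continuation. acc=(acc<<6)|0x1B=0x7DB
Completed: cp=U+07DB (starts at byte 6)
Byte[8]=E8: 3-byte lead, need 2 cont bytes. acc=0x8
Byte[9]=A6: continuation. acc=(acc<<6)|0x26=0x226
Byte[10]=9E: continuation. acc=(acc<<6)|0x1E=0x899E
Completed: cp=U+899E (starts at byte 8)
Byte[11]=E3: 3-byte lead, need 2 cont bytes. acc=0x3
Byte[12]=80: continuation. acc=(acc<<6)|0x00=0xC0
Byte[13]=B7: continuation. acc=(acc<<6)|0x37=0x3037
Completed: cp=U+3037 (starts at byte 11)
Byte[14]=F0: 4-byte lead, need 3 cont bytes. acc=0x0
Byte[15]=94: continuation. acc=(acc<<6)|0x14=0x14
Byte[16]=BE: continuation. acc=(acc<<6)|0x3E=0x53E
Byte[17]=84: continuation. acc=(acc<<6)|0x04=0x14F84
Completed: cp=U+14F84 (starts at byte 14)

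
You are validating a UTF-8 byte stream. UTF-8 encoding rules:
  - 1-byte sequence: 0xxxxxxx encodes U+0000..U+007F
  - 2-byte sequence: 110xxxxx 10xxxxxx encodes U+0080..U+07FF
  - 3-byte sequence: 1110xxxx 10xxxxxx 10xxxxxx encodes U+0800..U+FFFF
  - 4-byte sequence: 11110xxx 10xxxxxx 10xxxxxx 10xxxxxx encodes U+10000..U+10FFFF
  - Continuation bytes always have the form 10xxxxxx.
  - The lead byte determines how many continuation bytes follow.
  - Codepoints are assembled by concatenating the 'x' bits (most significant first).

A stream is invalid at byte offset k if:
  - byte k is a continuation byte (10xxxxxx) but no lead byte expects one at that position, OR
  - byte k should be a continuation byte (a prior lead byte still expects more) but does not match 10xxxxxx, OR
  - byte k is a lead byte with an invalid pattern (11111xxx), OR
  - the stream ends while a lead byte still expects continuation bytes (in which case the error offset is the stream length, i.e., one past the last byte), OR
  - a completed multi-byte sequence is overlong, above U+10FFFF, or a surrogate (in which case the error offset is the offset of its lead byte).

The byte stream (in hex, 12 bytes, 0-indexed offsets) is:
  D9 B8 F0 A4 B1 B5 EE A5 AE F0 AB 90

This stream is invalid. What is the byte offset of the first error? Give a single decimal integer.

Byte[0]=D9: 2-byte lead, need 1 cont bytes. acc=0x19
Byte[1]=B8: continuation. acc=(acc<<6)|0x38=0x678
Completed: cp=U+0678 (starts at byte 0)
Byte[2]=F0: 4-byte lead, need 3 cont bytes. acc=0x0
Byte[3]=A4: continuation. acc=(acc<<6)|0x24=0x24
Byte[4]=B1: continuation. acc=(acc<<6)|0x31=0x931
Byte[5]=B5: continuation. acc=(acc<<6)|0x35=0x24C75
Completed: cp=U+24C75 (starts at byte 2)
Byte[6]=EE: 3-byte lead, need 2 cont bytes. acc=0xE
Byte[7]=A5: continuation. acc=(acc<<6)|0x25=0x3A5
Byte[8]=AE: continuation. acc=(acc<<6)|0x2E=0xE96E
Completed: cp=U+E96E (starts at byte 6)
Byte[9]=F0: 4-byte lead, need 3 cont bytes. acc=0x0
Byte[10]=AB: continuation. acc=(acc<<6)|0x2B=0x2B
Byte[11]=90: continuation. acc=(acc<<6)|0x10=0xAD0
Byte[12]: stream ended, expected continuation. INVALID

Answer: 12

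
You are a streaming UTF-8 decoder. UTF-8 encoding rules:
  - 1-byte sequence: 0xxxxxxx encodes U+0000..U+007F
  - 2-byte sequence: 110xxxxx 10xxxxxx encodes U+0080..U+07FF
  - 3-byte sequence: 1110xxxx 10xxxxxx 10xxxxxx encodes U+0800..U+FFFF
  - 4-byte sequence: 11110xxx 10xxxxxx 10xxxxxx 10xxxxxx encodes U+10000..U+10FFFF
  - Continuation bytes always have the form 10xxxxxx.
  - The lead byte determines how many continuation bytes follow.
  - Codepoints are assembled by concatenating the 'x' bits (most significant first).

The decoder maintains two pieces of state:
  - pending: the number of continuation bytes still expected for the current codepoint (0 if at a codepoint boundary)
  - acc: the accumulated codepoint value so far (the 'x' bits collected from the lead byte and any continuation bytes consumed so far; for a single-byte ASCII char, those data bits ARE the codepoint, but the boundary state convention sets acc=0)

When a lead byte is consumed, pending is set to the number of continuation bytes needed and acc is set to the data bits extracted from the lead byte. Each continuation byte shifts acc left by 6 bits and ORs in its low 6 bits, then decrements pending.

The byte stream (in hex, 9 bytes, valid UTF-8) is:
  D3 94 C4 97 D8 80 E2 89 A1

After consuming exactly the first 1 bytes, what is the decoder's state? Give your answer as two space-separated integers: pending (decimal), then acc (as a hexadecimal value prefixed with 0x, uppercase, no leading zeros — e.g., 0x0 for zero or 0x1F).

Byte[0]=D3: 2-byte lead. pending=1, acc=0x13

Answer: 1 0x13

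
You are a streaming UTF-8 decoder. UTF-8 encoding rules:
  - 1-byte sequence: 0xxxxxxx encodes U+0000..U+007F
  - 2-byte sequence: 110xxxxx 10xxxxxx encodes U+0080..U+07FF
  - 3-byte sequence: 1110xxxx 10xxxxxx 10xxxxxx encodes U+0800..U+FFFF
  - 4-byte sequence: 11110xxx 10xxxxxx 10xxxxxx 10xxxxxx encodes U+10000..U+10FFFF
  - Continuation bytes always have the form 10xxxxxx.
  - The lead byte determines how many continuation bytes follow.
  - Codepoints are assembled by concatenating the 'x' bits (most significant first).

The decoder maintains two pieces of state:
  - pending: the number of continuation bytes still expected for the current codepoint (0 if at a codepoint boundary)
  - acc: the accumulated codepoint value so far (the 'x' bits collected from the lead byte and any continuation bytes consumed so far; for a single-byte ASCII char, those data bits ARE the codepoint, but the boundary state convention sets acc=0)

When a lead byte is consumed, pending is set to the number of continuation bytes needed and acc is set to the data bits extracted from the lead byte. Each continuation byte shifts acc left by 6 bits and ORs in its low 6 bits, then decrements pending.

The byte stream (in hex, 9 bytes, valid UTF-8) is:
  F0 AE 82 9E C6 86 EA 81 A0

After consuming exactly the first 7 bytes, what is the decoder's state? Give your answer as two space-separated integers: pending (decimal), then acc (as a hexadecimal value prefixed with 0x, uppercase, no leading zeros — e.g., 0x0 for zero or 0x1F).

Byte[0]=F0: 4-byte lead. pending=3, acc=0x0
Byte[1]=AE: continuation. acc=(acc<<6)|0x2E=0x2E, pending=2
Byte[2]=82: continuation. acc=(acc<<6)|0x02=0xB82, pending=1
Byte[3]=9E: continuation. acc=(acc<<6)|0x1E=0x2E09E, pending=0
Byte[4]=C6: 2-byte lead. pending=1, acc=0x6
Byte[5]=86: continuation. acc=(acc<<6)|0x06=0x186, pending=0
Byte[6]=EA: 3-byte lead. pending=2, acc=0xA

Answer: 2 0xA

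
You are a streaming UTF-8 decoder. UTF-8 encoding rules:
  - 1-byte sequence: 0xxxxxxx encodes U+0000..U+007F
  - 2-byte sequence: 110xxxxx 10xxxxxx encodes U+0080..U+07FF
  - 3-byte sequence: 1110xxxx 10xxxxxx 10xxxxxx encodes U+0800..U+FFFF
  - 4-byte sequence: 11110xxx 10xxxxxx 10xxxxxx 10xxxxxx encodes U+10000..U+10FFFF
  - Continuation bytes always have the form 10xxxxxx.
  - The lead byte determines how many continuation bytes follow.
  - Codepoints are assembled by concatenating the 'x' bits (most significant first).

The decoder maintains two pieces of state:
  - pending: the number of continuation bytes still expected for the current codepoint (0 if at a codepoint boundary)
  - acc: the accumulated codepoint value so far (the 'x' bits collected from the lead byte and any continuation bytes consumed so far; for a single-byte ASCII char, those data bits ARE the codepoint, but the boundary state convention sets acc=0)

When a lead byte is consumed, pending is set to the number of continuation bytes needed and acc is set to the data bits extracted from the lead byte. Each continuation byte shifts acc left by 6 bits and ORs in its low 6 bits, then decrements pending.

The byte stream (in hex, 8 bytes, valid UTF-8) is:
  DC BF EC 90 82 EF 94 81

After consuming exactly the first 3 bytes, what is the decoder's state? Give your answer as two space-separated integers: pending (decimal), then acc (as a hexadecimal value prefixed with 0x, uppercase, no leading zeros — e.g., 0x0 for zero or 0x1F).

Answer: 2 0xC

Derivation:
Byte[0]=DC: 2-byte lead. pending=1, acc=0x1C
Byte[1]=BF: continuation. acc=(acc<<6)|0x3F=0x73F, pending=0
Byte[2]=EC: 3-byte lead. pending=2, acc=0xC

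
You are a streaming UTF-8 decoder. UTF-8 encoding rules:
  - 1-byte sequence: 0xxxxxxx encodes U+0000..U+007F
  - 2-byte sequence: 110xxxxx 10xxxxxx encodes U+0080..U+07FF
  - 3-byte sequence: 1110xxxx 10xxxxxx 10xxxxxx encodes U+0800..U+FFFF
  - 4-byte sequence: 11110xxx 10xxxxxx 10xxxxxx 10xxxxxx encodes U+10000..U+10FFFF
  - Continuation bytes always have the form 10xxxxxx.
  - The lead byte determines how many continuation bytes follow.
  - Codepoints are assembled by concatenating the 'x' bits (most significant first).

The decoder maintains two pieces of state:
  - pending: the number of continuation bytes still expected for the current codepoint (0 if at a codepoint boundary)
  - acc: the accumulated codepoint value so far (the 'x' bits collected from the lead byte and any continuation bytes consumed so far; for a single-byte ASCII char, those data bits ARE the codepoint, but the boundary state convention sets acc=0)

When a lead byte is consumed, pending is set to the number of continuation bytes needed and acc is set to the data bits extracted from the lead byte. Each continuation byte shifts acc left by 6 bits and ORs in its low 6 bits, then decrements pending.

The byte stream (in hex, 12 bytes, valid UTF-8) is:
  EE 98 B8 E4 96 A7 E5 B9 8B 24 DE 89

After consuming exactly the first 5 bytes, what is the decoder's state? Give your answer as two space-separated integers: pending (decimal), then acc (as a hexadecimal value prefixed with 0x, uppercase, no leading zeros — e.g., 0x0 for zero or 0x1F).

Byte[0]=EE: 3-byte lead. pending=2, acc=0xE
Byte[1]=98: continuation. acc=(acc<<6)|0x18=0x398, pending=1
Byte[2]=B8: continuation. acc=(acc<<6)|0x38=0xE638, pending=0
Byte[3]=E4: 3-byte lead. pending=2, acc=0x4
Byte[4]=96: continuation. acc=(acc<<6)|0x16=0x116, pending=1

Answer: 1 0x116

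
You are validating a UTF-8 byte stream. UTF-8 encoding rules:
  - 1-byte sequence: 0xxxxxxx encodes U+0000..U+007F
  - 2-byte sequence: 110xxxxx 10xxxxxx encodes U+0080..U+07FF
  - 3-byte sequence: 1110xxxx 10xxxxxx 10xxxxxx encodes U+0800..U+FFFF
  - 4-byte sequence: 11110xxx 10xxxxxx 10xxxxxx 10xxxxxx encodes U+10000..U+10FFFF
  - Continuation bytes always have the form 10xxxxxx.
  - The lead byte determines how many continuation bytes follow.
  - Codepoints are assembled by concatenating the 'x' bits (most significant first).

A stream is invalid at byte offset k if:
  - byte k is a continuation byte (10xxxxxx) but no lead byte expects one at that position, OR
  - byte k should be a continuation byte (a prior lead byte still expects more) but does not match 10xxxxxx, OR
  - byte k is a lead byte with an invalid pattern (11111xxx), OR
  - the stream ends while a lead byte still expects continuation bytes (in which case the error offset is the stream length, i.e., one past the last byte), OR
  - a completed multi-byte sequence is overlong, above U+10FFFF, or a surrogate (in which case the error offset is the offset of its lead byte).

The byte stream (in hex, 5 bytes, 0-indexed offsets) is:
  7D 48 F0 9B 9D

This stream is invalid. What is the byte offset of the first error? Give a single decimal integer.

Byte[0]=7D: 1-byte ASCII. cp=U+007D
Byte[1]=48: 1-byte ASCII. cp=U+0048
Byte[2]=F0: 4-byte lead, need 3 cont bytes. acc=0x0
Byte[3]=9B: continuation. acc=(acc<<6)|0x1B=0x1B
Byte[4]=9D: continuation. acc=(acc<<6)|0x1D=0x6DD
Byte[5]: stream ended, expected continuation. INVALID

Answer: 5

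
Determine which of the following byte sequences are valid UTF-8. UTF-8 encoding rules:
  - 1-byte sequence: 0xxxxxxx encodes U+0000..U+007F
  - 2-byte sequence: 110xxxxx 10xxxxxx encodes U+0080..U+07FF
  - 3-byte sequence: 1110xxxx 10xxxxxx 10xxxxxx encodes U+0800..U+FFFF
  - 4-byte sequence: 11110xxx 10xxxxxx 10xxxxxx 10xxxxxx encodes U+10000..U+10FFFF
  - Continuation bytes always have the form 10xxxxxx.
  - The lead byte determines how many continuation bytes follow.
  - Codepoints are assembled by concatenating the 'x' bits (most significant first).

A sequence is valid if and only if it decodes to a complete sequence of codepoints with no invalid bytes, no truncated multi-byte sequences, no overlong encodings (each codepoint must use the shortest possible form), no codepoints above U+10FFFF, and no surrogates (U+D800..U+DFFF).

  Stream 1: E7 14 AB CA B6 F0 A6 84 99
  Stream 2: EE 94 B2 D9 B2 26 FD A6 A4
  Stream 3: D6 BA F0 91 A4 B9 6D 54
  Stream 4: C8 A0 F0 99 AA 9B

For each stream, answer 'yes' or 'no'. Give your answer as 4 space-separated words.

Answer: no no yes yes

Derivation:
Stream 1: error at byte offset 1. INVALID
Stream 2: error at byte offset 6. INVALID
Stream 3: decodes cleanly. VALID
Stream 4: decodes cleanly. VALID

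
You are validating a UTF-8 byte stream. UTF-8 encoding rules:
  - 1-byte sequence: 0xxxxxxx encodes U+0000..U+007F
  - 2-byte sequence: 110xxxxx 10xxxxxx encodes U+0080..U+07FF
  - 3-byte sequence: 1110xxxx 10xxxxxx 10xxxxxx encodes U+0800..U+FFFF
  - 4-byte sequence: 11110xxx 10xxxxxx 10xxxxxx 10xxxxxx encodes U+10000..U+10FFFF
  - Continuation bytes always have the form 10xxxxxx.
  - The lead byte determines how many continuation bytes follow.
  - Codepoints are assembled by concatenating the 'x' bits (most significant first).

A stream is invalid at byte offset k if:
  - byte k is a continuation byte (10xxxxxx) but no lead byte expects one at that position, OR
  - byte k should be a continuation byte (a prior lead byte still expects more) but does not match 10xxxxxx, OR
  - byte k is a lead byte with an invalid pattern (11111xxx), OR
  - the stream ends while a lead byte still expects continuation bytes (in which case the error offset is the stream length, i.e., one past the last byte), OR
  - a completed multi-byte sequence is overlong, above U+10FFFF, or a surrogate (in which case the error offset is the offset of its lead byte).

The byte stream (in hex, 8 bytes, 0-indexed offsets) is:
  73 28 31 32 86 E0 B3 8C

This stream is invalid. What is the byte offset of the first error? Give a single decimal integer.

Byte[0]=73: 1-byte ASCII. cp=U+0073
Byte[1]=28: 1-byte ASCII. cp=U+0028
Byte[2]=31: 1-byte ASCII. cp=U+0031
Byte[3]=32: 1-byte ASCII. cp=U+0032
Byte[4]=86: INVALID lead byte (not 0xxx/110x/1110/11110)

Answer: 4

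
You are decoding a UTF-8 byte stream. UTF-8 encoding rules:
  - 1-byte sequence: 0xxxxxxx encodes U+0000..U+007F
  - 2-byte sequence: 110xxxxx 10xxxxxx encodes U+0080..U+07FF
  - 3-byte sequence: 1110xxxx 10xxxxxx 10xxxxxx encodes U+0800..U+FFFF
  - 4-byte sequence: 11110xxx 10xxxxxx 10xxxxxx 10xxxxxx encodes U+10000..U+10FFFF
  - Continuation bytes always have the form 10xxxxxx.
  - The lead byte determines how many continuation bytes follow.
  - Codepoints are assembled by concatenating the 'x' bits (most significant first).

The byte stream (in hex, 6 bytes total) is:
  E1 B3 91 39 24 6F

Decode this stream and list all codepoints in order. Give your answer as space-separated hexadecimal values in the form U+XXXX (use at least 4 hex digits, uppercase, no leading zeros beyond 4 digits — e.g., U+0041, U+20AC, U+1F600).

Byte[0]=E1: 3-byte lead, need 2 cont bytes. acc=0x1
Byte[1]=B3: continuation. acc=(acc<<6)|0x33=0x73
Byte[2]=91: continuation. acc=(acc<<6)|0x11=0x1CD1
Completed: cp=U+1CD1 (starts at byte 0)
Byte[3]=39: 1-byte ASCII. cp=U+0039
Byte[4]=24: 1-byte ASCII. cp=U+0024
Byte[5]=6F: 1-byte ASCII. cp=U+006F

Answer: U+1CD1 U+0039 U+0024 U+006F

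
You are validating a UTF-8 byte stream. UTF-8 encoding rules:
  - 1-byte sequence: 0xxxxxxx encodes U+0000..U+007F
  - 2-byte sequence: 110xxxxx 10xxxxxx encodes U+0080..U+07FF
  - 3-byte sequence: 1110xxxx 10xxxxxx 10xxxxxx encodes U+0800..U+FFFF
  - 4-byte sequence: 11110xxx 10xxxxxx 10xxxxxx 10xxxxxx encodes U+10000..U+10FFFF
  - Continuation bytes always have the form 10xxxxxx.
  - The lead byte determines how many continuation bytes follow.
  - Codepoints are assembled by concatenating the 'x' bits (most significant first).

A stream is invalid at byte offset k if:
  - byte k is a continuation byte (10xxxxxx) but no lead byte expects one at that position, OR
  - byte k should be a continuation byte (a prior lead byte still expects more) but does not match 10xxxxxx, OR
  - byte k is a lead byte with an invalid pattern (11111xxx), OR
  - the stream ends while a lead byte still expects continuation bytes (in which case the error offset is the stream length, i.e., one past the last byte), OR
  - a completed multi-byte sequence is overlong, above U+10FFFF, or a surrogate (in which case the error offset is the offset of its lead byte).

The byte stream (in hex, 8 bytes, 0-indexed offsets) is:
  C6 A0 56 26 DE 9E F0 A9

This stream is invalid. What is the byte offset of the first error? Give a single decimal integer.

Byte[0]=C6: 2-byte lead, need 1 cont bytes. acc=0x6
Byte[1]=A0: continuation. acc=(acc<<6)|0x20=0x1A0
Completed: cp=U+01A0 (starts at byte 0)
Byte[2]=56: 1-byte ASCII. cp=U+0056
Byte[3]=26: 1-byte ASCII. cp=U+0026
Byte[4]=DE: 2-byte lead, need 1 cont bytes. acc=0x1E
Byte[5]=9E: continuation. acc=(acc<<6)|0x1E=0x79E
Completed: cp=U+079E (starts at byte 4)
Byte[6]=F0: 4-byte lead, need 3 cont bytes. acc=0x0
Byte[7]=A9: continuation. acc=(acc<<6)|0x29=0x29
Byte[8]: stream ended, expected continuation. INVALID

Answer: 8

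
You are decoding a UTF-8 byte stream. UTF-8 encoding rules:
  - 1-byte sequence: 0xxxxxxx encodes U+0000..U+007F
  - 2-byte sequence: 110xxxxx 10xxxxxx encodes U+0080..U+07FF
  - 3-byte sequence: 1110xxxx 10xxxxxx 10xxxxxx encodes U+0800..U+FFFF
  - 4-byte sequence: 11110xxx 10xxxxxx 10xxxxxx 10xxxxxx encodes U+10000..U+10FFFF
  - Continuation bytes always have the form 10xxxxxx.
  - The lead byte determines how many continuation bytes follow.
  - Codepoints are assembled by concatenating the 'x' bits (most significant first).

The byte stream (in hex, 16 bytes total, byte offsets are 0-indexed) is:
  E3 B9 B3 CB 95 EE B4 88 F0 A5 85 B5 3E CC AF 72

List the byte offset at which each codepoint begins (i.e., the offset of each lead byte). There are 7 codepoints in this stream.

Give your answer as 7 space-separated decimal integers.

Answer: 0 3 5 8 12 13 15

Derivation:
Byte[0]=E3: 3-byte lead, need 2 cont bytes. acc=0x3
Byte[1]=B9: continuation. acc=(acc<<6)|0x39=0xF9
Byte[2]=B3: continuation. acc=(acc<<6)|0x33=0x3E73
Completed: cp=U+3E73 (starts at byte 0)
Byte[3]=CB: 2-byte lead, need 1 cont bytes. acc=0xB
Byte[4]=95: continuation. acc=(acc<<6)|0x15=0x2D5
Completed: cp=U+02D5 (starts at byte 3)
Byte[5]=EE: 3-byte lead, need 2 cont bytes. acc=0xE
Byte[6]=B4: continuation. acc=(acc<<6)|0x34=0x3B4
Byte[7]=88: continuation. acc=(acc<<6)|0x08=0xED08
Completed: cp=U+ED08 (starts at byte 5)
Byte[8]=F0: 4-byte lead, need 3 cont bytes. acc=0x0
Byte[9]=A5: continuation. acc=(acc<<6)|0x25=0x25
Byte[10]=85: continuation. acc=(acc<<6)|0x05=0x945
Byte[11]=B5: continuation. acc=(acc<<6)|0x35=0x25175
Completed: cp=U+25175 (starts at byte 8)
Byte[12]=3E: 1-byte ASCII. cp=U+003E
Byte[13]=CC: 2-byte lead, need 1 cont bytes. acc=0xC
Byte[14]=AF: continuation. acc=(acc<<6)|0x2F=0x32F
Completed: cp=U+032F (starts at byte 13)
Byte[15]=72: 1-byte ASCII. cp=U+0072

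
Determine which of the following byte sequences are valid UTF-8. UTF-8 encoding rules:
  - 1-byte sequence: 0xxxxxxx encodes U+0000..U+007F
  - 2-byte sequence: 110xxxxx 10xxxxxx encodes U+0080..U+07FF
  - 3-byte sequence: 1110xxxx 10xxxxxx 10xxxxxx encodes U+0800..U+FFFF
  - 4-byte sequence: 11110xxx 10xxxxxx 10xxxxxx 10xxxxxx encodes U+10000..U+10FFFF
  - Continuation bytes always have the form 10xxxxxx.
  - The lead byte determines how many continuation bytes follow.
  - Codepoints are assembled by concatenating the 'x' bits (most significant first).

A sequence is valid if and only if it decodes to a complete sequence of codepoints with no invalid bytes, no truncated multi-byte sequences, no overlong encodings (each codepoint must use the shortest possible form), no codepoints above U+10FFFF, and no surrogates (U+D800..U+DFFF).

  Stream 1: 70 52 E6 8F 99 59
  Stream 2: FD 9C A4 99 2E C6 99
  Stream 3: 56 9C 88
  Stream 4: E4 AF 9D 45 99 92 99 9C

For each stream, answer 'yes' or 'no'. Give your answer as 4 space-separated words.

Answer: yes no no no

Derivation:
Stream 1: decodes cleanly. VALID
Stream 2: error at byte offset 0. INVALID
Stream 3: error at byte offset 1. INVALID
Stream 4: error at byte offset 4. INVALID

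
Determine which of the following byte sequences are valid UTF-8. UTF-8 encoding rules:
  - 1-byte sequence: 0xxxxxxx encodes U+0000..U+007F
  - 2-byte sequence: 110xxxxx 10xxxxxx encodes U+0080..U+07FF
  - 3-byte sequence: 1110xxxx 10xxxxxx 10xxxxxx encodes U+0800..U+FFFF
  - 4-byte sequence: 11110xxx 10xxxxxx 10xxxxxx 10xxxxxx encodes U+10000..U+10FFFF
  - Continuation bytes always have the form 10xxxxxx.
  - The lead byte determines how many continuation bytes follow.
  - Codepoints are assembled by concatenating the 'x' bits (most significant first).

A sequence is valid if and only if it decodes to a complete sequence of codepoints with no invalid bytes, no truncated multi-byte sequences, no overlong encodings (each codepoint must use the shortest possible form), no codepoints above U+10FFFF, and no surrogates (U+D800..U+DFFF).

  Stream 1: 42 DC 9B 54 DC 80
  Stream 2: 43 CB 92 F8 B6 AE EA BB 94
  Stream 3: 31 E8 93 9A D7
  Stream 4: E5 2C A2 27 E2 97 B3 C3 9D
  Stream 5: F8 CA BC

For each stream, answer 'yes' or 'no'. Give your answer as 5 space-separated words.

Answer: yes no no no no

Derivation:
Stream 1: decodes cleanly. VALID
Stream 2: error at byte offset 3. INVALID
Stream 3: error at byte offset 5. INVALID
Stream 4: error at byte offset 1. INVALID
Stream 5: error at byte offset 0. INVALID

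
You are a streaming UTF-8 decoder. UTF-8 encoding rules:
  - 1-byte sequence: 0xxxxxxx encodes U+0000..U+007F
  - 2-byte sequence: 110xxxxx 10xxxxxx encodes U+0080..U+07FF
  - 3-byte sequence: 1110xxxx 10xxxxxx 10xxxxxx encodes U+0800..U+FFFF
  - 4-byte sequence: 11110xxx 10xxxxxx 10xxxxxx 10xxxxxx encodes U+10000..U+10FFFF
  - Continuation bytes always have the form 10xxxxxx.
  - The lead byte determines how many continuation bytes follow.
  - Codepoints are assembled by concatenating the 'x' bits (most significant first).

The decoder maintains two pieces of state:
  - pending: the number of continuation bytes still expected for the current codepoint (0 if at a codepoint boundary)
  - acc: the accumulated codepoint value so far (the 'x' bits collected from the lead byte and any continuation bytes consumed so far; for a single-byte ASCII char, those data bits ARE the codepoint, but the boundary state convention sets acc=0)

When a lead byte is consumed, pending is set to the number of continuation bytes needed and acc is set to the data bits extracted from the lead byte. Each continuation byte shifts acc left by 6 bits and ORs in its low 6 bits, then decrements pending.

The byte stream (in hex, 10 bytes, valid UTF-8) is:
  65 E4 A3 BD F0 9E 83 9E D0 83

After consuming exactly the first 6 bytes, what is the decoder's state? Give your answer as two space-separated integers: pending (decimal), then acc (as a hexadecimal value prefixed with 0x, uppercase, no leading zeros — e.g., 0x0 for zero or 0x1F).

Answer: 2 0x1E

Derivation:
Byte[0]=65: 1-byte. pending=0, acc=0x0
Byte[1]=E4: 3-byte lead. pending=2, acc=0x4
Byte[2]=A3: continuation. acc=(acc<<6)|0x23=0x123, pending=1
Byte[3]=BD: continuation. acc=(acc<<6)|0x3D=0x48FD, pending=0
Byte[4]=F0: 4-byte lead. pending=3, acc=0x0
Byte[5]=9E: continuation. acc=(acc<<6)|0x1E=0x1E, pending=2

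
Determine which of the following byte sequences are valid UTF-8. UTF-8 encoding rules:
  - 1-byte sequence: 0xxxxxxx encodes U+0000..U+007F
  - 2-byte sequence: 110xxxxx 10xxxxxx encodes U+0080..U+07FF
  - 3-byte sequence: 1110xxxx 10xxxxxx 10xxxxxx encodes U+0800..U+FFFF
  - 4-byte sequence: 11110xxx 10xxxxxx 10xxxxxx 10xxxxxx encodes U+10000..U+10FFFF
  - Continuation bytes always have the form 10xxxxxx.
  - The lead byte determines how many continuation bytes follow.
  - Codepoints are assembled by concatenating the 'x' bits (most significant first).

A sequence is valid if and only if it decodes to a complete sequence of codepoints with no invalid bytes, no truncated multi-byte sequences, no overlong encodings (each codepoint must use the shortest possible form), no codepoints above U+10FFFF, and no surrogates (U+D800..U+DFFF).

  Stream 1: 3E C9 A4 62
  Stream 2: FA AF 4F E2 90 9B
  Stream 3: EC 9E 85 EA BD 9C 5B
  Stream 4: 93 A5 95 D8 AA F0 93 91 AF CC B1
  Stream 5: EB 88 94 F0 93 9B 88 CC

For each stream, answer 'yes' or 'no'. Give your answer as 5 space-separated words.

Answer: yes no yes no no

Derivation:
Stream 1: decodes cleanly. VALID
Stream 2: error at byte offset 0. INVALID
Stream 3: decodes cleanly. VALID
Stream 4: error at byte offset 0. INVALID
Stream 5: error at byte offset 8. INVALID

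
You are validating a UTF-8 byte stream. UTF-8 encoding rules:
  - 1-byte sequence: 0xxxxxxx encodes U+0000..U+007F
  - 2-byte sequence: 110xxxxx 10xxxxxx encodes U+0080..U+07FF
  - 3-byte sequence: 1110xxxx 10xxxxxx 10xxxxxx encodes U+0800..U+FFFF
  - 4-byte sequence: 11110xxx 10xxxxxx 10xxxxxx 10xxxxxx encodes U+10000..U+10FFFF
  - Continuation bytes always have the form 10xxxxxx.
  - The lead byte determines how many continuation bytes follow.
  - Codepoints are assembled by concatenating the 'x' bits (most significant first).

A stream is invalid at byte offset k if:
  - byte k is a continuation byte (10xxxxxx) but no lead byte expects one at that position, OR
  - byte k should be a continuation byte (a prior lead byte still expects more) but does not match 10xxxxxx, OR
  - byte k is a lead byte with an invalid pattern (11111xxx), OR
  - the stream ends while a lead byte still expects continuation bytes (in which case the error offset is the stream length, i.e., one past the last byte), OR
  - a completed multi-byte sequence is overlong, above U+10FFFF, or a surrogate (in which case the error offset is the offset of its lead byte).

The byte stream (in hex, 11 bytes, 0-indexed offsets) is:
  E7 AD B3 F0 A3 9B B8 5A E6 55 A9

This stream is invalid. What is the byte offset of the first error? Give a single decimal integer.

Answer: 9

Derivation:
Byte[0]=E7: 3-byte lead, need 2 cont bytes. acc=0x7
Byte[1]=AD: continuation. acc=(acc<<6)|0x2D=0x1ED
Byte[2]=B3: continuation. acc=(acc<<6)|0x33=0x7B73
Completed: cp=U+7B73 (starts at byte 0)
Byte[3]=F0: 4-byte lead, need 3 cont bytes. acc=0x0
Byte[4]=A3: continuation. acc=(acc<<6)|0x23=0x23
Byte[5]=9B: continuation. acc=(acc<<6)|0x1B=0x8DB
Byte[6]=B8: continuation. acc=(acc<<6)|0x38=0x236F8
Completed: cp=U+236F8 (starts at byte 3)
Byte[7]=5A: 1-byte ASCII. cp=U+005A
Byte[8]=E6: 3-byte lead, need 2 cont bytes. acc=0x6
Byte[9]=55: expected 10xxxxxx continuation. INVALID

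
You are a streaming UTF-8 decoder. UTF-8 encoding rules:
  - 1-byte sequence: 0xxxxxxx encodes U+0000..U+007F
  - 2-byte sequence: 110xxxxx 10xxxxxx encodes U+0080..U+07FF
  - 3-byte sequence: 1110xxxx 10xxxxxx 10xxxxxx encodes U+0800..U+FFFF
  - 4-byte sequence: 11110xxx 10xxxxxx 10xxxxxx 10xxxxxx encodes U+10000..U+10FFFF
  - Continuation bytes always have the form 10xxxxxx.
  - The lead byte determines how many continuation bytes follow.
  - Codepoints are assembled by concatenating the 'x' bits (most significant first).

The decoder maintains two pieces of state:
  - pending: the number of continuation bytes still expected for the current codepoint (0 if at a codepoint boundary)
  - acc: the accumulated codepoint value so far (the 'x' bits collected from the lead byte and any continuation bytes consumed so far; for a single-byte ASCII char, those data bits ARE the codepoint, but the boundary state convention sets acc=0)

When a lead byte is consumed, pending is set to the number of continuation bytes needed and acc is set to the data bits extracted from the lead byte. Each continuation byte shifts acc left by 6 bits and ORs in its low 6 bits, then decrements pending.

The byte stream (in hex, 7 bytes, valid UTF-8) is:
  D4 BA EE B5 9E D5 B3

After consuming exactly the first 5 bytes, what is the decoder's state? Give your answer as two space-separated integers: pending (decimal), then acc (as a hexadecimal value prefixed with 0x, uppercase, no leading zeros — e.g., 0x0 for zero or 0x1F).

Answer: 0 0xED5E

Derivation:
Byte[0]=D4: 2-byte lead. pending=1, acc=0x14
Byte[1]=BA: continuation. acc=(acc<<6)|0x3A=0x53A, pending=0
Byte[2]=EE: 3-byte lead. pending=2, acc=0xE
Byte[3]=B5: continuation. acc=(acc<<6)|0x35=0x3B5, pending=1
Byte[4]=9E: continuation. acc=(acc<<6)|0x1E=0xED5E, pending=0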